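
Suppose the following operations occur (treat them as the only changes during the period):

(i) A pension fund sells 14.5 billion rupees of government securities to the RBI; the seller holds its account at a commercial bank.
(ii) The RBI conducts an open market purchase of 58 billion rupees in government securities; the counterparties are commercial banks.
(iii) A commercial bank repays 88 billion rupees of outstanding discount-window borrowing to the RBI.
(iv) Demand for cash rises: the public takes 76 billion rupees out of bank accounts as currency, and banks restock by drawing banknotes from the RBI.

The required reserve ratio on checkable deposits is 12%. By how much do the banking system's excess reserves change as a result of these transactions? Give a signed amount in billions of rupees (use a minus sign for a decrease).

Asset purchase (from non-banks) 14.5 billion rupees: reserves +14.5B, deposits +14.5B.
OMO purchase (from banks) 58 billion rupees: reserves +58B, deposits 0.
Discount-window repayment 88 billion rupees: reserves −88B, deposits 0.
Currency withdrawal 76 billion rupees: reserves −76B, deposits −76B.
Totals: Δreserves = −91.5B, Δdeposits = −61.5B.
Δrequired reserves = 12% × −61.5B = −7.38B.
Δexcess reserves = Δreserves − Δrequired = −91.5B − (−7.38B) = -84.12 billion.

-84.12 billion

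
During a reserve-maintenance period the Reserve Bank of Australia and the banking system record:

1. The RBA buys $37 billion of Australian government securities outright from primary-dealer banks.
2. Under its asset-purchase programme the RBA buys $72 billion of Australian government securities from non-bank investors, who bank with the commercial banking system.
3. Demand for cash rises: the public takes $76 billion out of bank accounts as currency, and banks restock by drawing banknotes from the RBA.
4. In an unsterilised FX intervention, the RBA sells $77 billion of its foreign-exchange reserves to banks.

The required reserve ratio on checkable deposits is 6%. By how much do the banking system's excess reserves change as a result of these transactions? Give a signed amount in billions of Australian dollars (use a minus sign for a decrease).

OMO purchase (from banks) $37 billion: reserves +$37B, deposits 0.
Asset purchase (from non-banks) $72 billion: reserves +$72B, deposits +$72B.
Currency withdrawal $76 billion: reserves −$76B, deposits −$76B.
FX sale $77 billion: reserves −$77B, deposits 0.
Totals: Δreserves = −$44B, Δdeposits = −$4B.
Δrequired reserves = 6% × −$4B = −$0.24B.
Δexcess reserves = Δreserves − Δrequired = −$44B − (−$0.24B) = -$43.76 billion.

-$43.76 billion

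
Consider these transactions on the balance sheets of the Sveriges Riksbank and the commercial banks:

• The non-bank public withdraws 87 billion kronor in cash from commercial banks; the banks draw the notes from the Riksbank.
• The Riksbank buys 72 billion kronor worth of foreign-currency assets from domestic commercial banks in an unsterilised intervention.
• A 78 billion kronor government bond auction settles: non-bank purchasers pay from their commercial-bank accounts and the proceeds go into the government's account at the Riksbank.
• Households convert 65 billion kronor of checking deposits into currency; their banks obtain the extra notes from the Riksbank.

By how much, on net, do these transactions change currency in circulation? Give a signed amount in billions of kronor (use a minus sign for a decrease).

Riksbank balance sheet:
  Assets:      Foreign assets +72B
  Liabilities: Bank reserves −158B, Currency in circulation +152B, Government deposits +78B
Commercial banking system:
  Assets:      Reserves at CB −158B, Foreign assets −72B
  Liabilities: Checkable deposits −230B
So the change in currency in circulation is +152 billion.

+152 billion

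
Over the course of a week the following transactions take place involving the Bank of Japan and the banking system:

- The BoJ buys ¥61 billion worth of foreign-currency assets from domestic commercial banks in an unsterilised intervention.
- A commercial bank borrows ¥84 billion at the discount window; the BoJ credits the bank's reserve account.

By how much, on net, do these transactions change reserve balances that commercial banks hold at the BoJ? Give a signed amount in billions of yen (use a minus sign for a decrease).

+¥145 billion

BoJ balance sheet:
  Assets:      Loans to banks +¥84B, Foreign assets +¥61B
  Liabilities: Bank reserves +¥145B
So the change in reserve balances that commercial banks hold at the BoJ is +¥145 billion.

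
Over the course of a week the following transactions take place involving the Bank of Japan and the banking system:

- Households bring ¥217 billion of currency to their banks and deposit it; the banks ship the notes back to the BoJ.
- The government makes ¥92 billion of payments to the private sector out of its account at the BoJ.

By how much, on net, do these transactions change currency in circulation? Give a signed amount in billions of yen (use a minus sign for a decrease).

Currency deposit ¥217 billion: notes return to the central bank → −¥217B.
Government spending ¥92 billion: no currency enters or leaves circulation → 0.
Net: −217 + 0 = -¥217 billion.

-¥217 billion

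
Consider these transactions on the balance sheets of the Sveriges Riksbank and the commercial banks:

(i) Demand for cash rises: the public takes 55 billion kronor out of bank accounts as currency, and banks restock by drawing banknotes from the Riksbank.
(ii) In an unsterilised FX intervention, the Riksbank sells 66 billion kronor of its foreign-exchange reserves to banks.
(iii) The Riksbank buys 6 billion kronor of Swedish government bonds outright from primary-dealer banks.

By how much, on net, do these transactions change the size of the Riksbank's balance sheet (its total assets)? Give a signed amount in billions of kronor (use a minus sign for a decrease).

Riksbank balance sheet:
  Assets:      Securities +6B, Foreign assets −66B
  Liabilities: Bank reserves −115B, Currency in circulation +55B
Change in total Riksbank assets = -60 billion.

-60 billion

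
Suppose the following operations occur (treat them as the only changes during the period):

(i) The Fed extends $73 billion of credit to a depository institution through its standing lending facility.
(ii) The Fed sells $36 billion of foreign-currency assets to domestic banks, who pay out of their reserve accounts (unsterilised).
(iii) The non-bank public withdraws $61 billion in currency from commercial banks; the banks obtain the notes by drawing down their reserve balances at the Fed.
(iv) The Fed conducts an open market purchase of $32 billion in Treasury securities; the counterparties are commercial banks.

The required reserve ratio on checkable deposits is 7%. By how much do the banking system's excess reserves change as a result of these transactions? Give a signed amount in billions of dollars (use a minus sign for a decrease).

Discount-window loan $73 billion: reserves +$73B, deposits 0.
FX sale $36 billion: reserves −$36B, deposits 0.
Currency withdrawal $61 billion: reserves −$61B, deposits −$61B.
OMO purchase (from banks) $32 billion: reserves +$32B, deposits 0.
Totals: Δreserves = +$8B, Δdeposits = −$61B.
Δrequired reserves = 7% × −$61B = −$4.27B.
Δexcess reserves = Δreserves − Δrequired = +$8B − (−$4.27B) = +$12.27 billion.

+$12.27 billion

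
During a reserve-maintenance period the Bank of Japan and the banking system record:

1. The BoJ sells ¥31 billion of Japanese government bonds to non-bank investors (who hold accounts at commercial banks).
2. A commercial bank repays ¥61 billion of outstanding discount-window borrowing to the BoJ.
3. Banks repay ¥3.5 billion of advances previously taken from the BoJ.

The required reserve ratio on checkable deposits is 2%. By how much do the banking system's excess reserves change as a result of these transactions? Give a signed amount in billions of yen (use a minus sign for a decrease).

-¥94.88 billion

Asset sale (to non-banks) ¥31 billion: reserves −¥31B, deposits −¥31B.
Discount-window repayment ¥61 billion: reserves −¥61B, deposits 0.
Discount-window repayment ¥3.5 billion: reserves −¥3.5B, deposits 0.
Totals: Δreserves = −¥95.5B, Δdeposits = −¥31B.
Δrequired reserves = 2% × −¥31B = −¥0.62B.
Δexcess reserves = Δreserves − Δrequired = −¥95.5B − (−¥0.62B) = -¥94.88 billion.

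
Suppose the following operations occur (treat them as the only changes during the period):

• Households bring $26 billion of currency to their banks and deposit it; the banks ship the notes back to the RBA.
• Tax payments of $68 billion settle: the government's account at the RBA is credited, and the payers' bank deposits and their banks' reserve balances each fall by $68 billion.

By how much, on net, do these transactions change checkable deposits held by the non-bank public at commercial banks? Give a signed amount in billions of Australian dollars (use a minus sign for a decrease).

Currency deposit $26 billion: non-bank counterparties' bank balances rise → +$26B.
Government account inflow $68 billion: non-bank counterparties' bank balances fall → −$68B.
Net: 26 − 68 = -$42 billion.

-$42 billion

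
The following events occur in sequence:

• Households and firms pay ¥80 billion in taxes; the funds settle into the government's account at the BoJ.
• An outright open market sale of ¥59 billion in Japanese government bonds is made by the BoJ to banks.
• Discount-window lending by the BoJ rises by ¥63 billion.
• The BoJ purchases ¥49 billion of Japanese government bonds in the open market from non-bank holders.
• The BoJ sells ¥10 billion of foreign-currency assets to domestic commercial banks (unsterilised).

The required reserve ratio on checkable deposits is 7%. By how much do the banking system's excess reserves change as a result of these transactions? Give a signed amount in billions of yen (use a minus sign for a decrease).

-¥34.83 billion

Government account inflow ¥80 billion: reserves −¥80B, deposits −¥80B.
OMO sale (to banks) ¥59 billion: reserves −¥59B, deposits 0.
Discount-window loan ¥63 billion: reserves +¥63B, deposits 0.
Asset purchase (from non-banks) ¥49 billion: reserves +¥49B, deposits +¥49B.
FX sale ¥10 billion: reserves −¥10B, deposits 0.
Totals: Δreserves = −¥37B, Δdeposits = −¥31B.
Δrequired reserves = 7% × −¥31B = −¥2.17B.
Δexcess reserves = Δreserves − Δrequired = −¥37B − (−¥2.17B) = -¥34.83 billion.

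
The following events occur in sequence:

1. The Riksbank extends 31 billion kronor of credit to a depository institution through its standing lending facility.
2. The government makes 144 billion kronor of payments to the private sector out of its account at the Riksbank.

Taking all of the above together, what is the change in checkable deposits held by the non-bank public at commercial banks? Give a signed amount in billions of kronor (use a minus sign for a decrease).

Discount-window loan 31 billion kronor: the counterparty is a bank, so public deposits are unchanged → 0.
Government spending 144 billion kronor: non-bank counterparties' bank balances rise → +144B.
Net: 0 + 144 = +144 billion.

+144 billion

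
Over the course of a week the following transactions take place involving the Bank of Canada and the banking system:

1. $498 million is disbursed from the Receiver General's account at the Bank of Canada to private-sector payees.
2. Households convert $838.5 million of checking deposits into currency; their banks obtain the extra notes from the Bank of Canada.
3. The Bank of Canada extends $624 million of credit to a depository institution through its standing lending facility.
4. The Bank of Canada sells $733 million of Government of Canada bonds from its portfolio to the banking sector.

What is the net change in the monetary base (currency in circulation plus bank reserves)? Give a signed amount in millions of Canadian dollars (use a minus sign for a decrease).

Government spending $498 million: a non-base liability converts back to reserves → +$498M.
Currency withdrawal $838.5 million: just a shift between currency and reserves — both are base money → 0.
Discount-window loan $624 million: Bank of Canada balance sheet expands → +$624M.
OMO sale (to banks) $733 million: Bank of Canada balance sheet contracts → −$733M.
Net: 498 + 0 + 624 − 733 = +$389 million.

+$389 million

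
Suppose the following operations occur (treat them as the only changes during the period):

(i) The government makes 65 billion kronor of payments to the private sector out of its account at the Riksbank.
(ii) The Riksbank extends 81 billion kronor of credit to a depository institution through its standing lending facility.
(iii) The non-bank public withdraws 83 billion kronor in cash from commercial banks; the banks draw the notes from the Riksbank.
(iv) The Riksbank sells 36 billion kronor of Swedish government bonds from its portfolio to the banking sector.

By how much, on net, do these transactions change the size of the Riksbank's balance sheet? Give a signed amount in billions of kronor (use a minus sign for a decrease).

+45 billion

Riksbank balance sheet:
  Assets:      Securities −36B, Loans to banks +81B
  Liabilities: Bank reserves +27B, Currency in circulation +83B, Government deposits −65B
Commercial banking system:
  Assets:      Reserves at CB +27B, Securities +36B
  Liabilities: Checkable deposits −18B, Borrowings from CB +81B
Change in total Riksbank assets = +45 billion.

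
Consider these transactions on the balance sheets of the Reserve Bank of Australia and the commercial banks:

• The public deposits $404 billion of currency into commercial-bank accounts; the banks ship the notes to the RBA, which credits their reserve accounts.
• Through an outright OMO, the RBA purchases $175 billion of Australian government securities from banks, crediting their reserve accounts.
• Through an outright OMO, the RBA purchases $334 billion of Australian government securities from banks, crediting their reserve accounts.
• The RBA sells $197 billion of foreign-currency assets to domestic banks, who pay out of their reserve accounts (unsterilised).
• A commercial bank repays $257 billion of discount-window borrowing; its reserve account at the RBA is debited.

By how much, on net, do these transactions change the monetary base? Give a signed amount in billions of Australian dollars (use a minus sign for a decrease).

Currency deposit $404 billion: just a shift between currency and reserves — both are base money → 0.
OMO purchase (from banks) $175 billion: RBA balance sheet expands → +$175B.
OMO purchase (from banks) $334 billion: RBA balance sheet expands → +$334B.
FX sale $197 billion: RBA balance sheet contracts → −$197B.
Discount-window repayment $257 billion: RBA balance sheet contracts → −$257B.
Net: 0 + 175 + 334 − 197 − 257 = +$55 billion.

+$55 billion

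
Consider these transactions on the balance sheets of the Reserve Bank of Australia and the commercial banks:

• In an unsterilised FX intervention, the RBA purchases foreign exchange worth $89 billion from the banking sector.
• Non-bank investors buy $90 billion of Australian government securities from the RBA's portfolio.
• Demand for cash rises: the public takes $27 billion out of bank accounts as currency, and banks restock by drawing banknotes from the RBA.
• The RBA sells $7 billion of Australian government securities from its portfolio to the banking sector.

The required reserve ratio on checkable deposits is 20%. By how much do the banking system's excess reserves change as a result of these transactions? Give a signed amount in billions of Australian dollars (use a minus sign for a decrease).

FX purchase $89 billion: reserves +$89B, deposits 0.
Asset sale (to non-banks) $90 billion: reserves −$90B, deposits −$90B.
Currency withdrawal $27 billion: reserves −$27B, deposits −$27B.
OMO sale (to banks) $7 billion: reserves −$7B, deposits 0.
Totals: Δreserves = −$35B, Δdeposits = −$117B.
Δrequired reserves = 20% × −$117B = −$23.4B.
Δexcess reserves = Δreserves − Δrequired = −$35B − (−$23.4B) = -$11.6 billion.

-$11.6 billion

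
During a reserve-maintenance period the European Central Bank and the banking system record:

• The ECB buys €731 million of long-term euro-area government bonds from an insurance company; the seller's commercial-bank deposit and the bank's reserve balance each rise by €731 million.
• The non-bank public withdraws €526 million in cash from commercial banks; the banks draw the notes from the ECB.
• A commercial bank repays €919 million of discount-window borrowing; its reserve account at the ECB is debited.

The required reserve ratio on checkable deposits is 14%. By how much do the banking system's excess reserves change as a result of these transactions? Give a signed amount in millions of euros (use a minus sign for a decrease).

-€742.7 million

Asset purchase (from non-banks) €731 million: reserves +€731M, deposits +€731M.
Currency withdrawal €526 million: reserves −€526M, deposits −€526M.
Discount-window repayment €919 million: reserves −€919M, deposits 0.
Totals: Δreserves = −€714M, Δdeposits = +€205M.
Δrequired reserves = 14% × +€205M = +€28.7M.
Δexcess reserves = Δreserves − Δrequired = −€714M − (+€28.7M) = -€742.7 million.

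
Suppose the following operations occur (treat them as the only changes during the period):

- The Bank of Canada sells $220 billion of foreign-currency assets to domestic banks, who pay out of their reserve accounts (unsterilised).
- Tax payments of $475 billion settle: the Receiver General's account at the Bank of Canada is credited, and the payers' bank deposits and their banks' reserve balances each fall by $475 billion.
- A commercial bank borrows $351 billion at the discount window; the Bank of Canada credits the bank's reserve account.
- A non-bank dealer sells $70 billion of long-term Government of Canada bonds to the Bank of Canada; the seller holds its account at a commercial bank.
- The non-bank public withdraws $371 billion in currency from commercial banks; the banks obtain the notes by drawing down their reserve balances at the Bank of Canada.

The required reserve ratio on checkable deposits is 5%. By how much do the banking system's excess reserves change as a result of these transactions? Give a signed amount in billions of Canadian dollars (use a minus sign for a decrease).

FX sale $220 billion: reserves −$220B, deposits 0.
Government account inflow $475 billion: reserves −$475B, deposits −$475B.
Discount-window loan $351 billion: reserves +$351B, deposits 0.
Asset purchase (from non-banks) $70 billion: reserves +$70B, deposits +$70B.
Currency withdrawal $371 billion: reserves −$371B, deposits −$371B.
Totals: Δreserves = −$645B, Δdeposits = −$776B.
Δrequired reserves = 5% × −$776B = −$38.8B.
Δexcess reserves = Δreserves − Δrequired = −$645B − (−$38.8B) = -$606.2 billion.

-$606.2 billion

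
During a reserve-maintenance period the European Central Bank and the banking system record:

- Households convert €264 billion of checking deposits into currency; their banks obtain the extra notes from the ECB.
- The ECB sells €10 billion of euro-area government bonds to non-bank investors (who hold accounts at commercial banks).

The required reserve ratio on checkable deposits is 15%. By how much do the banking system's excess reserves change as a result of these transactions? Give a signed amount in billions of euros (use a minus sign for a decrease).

Currency withdrawal €264 billion: reserves −€264B, deposits −€264B.
Asset sale (to non-banks) €10 billion: reserves −€10B, deposits −€10B.
Totals: Δreserves = −€274B, Δdeposits = −€274B.
Δrequired reserves = 15% × −€274B = −€41.1B.
Δexcess reserves = Δreserves − Δrequired = −€274B − (−€41.1B) = -€232.9 billion.

-€232.9 billion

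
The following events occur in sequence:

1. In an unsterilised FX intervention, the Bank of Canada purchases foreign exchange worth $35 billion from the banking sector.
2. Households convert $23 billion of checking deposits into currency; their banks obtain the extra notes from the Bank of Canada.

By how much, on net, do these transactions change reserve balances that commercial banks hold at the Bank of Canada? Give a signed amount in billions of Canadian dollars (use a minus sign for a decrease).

+$12 billion

FX purchase $35 billion: the Bank of Canada pays by crediting reserve accounts → +$35B.
Currency withdrawal $23 billion: banks swap reserves for currency → −$23B.
Net: 35 − 23 = +$12 billion.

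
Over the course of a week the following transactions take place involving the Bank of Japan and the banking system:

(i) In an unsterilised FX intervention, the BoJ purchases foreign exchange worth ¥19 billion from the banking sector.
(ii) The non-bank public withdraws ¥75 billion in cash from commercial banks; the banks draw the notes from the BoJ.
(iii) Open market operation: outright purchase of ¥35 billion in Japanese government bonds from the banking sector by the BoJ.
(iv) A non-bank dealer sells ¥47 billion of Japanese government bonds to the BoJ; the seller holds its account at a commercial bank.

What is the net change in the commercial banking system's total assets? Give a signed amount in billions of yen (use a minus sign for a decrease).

-¥28 billion

FX purchase ¥19 billion: just an asset swap on bank balance sheets → 0.
Currency withdrawal ¥75 billion: bank balance sheets shrink → −¥75B.
OMO purchase (from banks) ¥35 billion: just an asset swap on bank balance sheets → 0.
Asset purchase (from non-banks) ¥47 billion: bank balance sheets expand → +¥47B.
Net: 0 − 75 + 0 + 47 = -¥28 billion.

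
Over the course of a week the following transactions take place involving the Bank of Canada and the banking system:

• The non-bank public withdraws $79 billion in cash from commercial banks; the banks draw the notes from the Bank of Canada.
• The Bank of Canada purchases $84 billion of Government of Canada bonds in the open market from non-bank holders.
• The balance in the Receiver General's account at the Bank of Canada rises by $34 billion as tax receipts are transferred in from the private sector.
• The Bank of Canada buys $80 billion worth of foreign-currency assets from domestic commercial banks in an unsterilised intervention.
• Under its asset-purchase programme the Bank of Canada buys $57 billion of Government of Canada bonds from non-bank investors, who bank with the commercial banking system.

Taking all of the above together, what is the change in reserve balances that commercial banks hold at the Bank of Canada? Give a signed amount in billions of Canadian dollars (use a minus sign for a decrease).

+$108 billion

Currency withdrawal $79 billion: banks swap reserves for currency → −$79B.
Asset purchase (from non-banks) $84 billion: the Bank of Canada pays by crediting reserve accounts → +$84B.
Government account inflow $34 billion: funds move from bank reserves into the government account → −$34B.
FX purchase $80 billion: the Bank of Canada pays by crediting reserve accounts → +$80B.
Asset purchase (from non-banks) $57 billion: the Bank of Canada pays by crediting reserve accounts → +$57B.
Net: −79 + 84 − 34 + 80 + 57 = +$108 billion.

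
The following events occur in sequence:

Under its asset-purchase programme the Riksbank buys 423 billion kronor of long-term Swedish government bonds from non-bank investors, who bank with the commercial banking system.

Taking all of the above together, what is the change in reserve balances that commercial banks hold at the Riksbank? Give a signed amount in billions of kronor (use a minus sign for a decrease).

+423 billion

Asset purchase (from non-banks) 423 billion kronor: the Riksbank pays by crediting reserve accounts → +423B.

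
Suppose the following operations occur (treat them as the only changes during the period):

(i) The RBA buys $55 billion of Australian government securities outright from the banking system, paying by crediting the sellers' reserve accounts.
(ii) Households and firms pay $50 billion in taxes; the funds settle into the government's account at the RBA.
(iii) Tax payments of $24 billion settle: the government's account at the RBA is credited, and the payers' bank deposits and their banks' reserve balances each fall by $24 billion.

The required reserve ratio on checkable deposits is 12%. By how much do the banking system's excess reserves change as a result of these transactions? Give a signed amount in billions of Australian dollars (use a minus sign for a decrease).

OMO purchase (from banks) $55 billion: reserves +$55B, deposits 0.
Government account inflow $50 billion: reserves −$50B, deposits −$50B.
Government account inflow $24 billion: reserves −$24B, deposits −$24B.
Totals: Δreserves = −$19B, Δdeposits = −$74B.
Δrequired reserves = 12% × −$74B = −$8.88B.
Δexcess reserves = Δreserves − Δrequired = −$19B − (−$8.88B) = -$10.12 billion.

-$10.12 billion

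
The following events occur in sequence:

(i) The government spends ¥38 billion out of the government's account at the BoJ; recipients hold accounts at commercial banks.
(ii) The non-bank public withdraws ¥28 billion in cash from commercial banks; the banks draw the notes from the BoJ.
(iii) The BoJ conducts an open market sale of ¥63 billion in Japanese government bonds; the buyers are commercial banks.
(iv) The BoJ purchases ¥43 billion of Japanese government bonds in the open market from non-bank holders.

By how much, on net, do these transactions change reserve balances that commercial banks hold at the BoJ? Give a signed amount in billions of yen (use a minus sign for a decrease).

-¥10 billion

BoJ balance sheet:
  Assets:      Securities −¥20B
  Liabilities: Bank reserves −¥10B, Currency in circulation +¥28B, Government deposits −¥38B
So the change in reserve balances that commercial banks hold at the BoJ is -¥10 billion.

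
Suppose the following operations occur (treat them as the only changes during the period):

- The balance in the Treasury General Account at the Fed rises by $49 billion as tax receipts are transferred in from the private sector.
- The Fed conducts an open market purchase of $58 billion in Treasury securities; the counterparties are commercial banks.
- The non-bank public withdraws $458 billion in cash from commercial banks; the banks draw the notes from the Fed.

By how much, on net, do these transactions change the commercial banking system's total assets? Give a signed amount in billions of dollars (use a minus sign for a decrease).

Government account inflow $49 billion: bank balance sheets shrink → −$49B.
OMO purchase (from banks) $58 billion: just an asset swap on bank balance sheets → 0.
Currency withdrawal $458 billion: bank balance sheets shrink → −$458B.
Net: −49 + 0 − 458 = -$507 billion.

-$507 billion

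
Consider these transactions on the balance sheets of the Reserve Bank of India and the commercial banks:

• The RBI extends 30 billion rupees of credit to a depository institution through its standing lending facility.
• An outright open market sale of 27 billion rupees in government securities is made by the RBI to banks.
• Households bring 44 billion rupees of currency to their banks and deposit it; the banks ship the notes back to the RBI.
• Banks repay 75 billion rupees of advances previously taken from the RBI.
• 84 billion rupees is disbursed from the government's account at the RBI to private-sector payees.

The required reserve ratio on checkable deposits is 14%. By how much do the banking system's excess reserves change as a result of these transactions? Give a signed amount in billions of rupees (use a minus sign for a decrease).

+38.08 billion

Discount-window loan 30 billion rupees: reserves +30B, deposits 0.
OMO sale (to banks) 27 billion rupees: reserves −27B, deposits 0.
Currency deposit 44 billion rupees: reserves +44B, deposits +44B.
Discount-window repayment 75 billion rupees: reserves −75B, deposits 0.
Government spending 84 billion rupees: reserves +84B, deposits +84B.
Totals: Δreserves = +56B, Δdeposits = +128B.
Δrequired reserves = 14% × +128B = +17.92B.
Δexcess reserves = Δreserves − Δrequired = +56B − (+17.92B) = +38.08 billion.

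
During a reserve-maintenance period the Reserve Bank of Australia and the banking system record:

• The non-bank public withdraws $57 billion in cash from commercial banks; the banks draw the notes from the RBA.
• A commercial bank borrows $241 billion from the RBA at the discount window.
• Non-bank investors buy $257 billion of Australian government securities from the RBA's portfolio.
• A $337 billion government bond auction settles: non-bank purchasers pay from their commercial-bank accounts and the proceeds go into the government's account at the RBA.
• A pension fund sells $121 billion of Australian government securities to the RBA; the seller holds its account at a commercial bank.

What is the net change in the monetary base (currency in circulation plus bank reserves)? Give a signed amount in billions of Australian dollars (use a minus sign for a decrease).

Currency withdrawal $57 billion: just a shift between currency and reserves — both are base money → 0.
Discount-window loan $241 billion: RBA balance sheet expands → +$241B.
Asset sale (to non-banks) $257 billion: RBA balance sheet contracts → −$257B.
Government account inflow $337 billion: reserves shift to a non-base liability → −$337B.
Asset purchase (from non-banks) $121 billion: RBA balance sheet expands → +$121B.
Net: 0 + 241 − 257 − 337 + 121 = -$232 billion.

-$232 billion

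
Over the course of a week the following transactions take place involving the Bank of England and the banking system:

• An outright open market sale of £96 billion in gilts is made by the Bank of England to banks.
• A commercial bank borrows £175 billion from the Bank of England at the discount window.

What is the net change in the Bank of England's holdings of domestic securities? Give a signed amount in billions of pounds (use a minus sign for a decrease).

-£96 billion

OMO sale (to banks) £96 billion: securities removed from the Bank of England's portfolio → −£96B.
Discount-window loan £175 billion: the Bank of England's securities portfolio is untouched → 0.
Net: −96 + 0 = -£96 billion.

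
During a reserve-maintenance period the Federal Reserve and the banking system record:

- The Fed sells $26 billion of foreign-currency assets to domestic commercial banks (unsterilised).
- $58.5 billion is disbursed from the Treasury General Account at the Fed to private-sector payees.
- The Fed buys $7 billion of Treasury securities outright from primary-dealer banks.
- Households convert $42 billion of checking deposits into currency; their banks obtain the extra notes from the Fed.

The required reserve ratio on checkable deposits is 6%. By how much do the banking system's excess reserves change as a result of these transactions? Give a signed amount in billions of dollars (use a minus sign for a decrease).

-$3.49 billion

FX sale $26 billion: reserves −$26B, deposits 0.
Government spending $58.5 billion: reserves +$58.5B, deposits +$58.5B.
OMO purchase (from banks) $7 billion: reserves +$7B, deposits 0.
Currency withdrawal $42 billion: reserves −$42B, deposits −$42B.
Totals: Δreserves = −$2.5B, Δdeposits = +$16.5B.
Δrequired reserves = 6% × +$16.5B = +$0.99B.
Δexcess reserves = Δreserves − Δrequired = −$2.5B − (+$0.99B) = -$3.49 billion.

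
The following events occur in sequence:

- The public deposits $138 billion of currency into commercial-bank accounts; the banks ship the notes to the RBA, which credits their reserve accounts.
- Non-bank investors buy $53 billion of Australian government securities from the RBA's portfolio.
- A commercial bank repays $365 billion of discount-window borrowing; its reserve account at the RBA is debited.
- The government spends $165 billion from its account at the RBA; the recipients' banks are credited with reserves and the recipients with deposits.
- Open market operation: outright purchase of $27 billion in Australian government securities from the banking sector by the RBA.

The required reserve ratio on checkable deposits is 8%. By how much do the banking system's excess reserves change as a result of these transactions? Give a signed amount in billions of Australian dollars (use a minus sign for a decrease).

-$108 billion

Currency deposit $138 billion: reserves +$138B, deposits +$138B.
Asset sale (to non-banks) $53 billion: reserves −$53B, deposits −$53B.
Discount-window repayment $365 billion: reserves −$365B, deposits 0.
Government spending $165 billion: reserves +$165B, deposits +$165B.
OMO purchase (from banks) $27 billion: reserves +$27B, deposits 0.
Totals: Δreserves = −$88B, Δdeposits = +$250B.
Δrequired reserves = 8% × +$250B = +$20B.
Δexcess reserves = Δreserves − Δrequired = −$88B − (+$20B) = -$108 billion.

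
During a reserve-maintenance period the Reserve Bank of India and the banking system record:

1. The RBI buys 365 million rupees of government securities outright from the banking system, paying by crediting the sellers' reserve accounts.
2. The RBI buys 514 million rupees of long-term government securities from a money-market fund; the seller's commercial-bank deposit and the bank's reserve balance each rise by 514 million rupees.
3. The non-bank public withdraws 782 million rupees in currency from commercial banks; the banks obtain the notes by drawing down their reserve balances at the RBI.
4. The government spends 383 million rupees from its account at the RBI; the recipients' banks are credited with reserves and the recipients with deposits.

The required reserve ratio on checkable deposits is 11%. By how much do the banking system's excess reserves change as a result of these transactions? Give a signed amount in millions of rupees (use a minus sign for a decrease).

OMO purchase (from banks) 365 million rupees: reserves +365M, deposits 0.
Asset purchase (from non-banks) 514 million rupees: reserves +514M, deposits +514M.
Currency withdrawal 782 million rupees: reserves −782M, deposits −782M.
Government spending 383 million rupees: reserves +383M, deposits +383M.
Totals: Δreserves = +480M, Δdeposits = +115M.
Δrequired reserves = 11% × +115M = +12.65M.
Δexcess reserves = Δreserves − Δrequired = +480M − (+12.65M) = +467.35 million.

+467.35 million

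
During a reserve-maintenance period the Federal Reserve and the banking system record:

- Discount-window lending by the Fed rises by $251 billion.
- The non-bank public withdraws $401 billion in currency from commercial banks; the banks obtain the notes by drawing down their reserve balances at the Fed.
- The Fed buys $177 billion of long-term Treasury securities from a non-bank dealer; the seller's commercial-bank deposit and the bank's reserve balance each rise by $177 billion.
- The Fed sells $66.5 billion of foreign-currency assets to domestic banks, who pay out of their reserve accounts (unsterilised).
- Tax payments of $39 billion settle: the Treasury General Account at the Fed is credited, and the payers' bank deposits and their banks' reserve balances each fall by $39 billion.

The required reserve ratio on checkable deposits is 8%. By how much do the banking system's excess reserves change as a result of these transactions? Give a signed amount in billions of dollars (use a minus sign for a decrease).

-$57.46 billion

Discount-window loan $251 billion: reserves +$251B, deposits 0.
Currency withdrawal $401 billion: reserves −$401B, deposits −$401B.
Asset purchase (from non-banks) $177 billion: reserves +$177B, deposits +$177B.
FX sale $66.5 billion: reserves −$66.5B, deposits 0.
Government account inflow $39 billion: reserves −$39B, deposits −$39B.
Totals: Δreserves = −$78.5B, Δdeposits = −$263B.
Δrequired reserves = 8% × −$263B = −$21.04B.
Δexcess reserves = Δreserves − Δrequired = −$78.5B − (−$21.04B) = -$57.46 billion.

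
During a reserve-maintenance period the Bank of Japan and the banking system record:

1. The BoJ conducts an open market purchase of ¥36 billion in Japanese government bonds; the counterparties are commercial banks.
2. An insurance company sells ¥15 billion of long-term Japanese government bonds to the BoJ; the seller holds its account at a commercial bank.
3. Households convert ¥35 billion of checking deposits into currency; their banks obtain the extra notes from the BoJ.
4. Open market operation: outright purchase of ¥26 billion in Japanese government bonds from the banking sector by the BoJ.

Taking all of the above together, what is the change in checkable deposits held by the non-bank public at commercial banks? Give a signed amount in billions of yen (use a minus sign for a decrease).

-¥20 billion

OMO purchase (from banks) ¥36 billion: the counterparty is a bank, so public deposits are unchanged → 0.
Asset purchase (from non-banks) ¥15 billion: non-bank counterparties' bank balances rise → +¥15B.
Currency withdrawal ¥35 billion: non-bank counterparties' bank balances fall → −¥35B.
OMO purchase (from banks) ¥26 billion: the counterparty is a bank, so public deposits are unchanged → 0.
Net: 0 + 15 − 35 + 0 = -¥20 billion.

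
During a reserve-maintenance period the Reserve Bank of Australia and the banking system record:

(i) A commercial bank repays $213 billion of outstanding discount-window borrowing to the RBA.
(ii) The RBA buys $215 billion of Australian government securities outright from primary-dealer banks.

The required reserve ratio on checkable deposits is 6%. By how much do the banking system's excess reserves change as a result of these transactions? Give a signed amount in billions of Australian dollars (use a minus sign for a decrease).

Discount-window repayment $213 billion: reserves −$213B, deposits 0.
OMO purchase (from banks) $215 billion: reserves +$215B, deposits 0.
Totals: Δreserves = +$2B, Δdeposits = 0.
Δrequired reserves = 6% × 0 = 0.
Δexcess reserves = Δreserves − Δrequired = +$2B − (0) = +$2 billion.

+$2 billion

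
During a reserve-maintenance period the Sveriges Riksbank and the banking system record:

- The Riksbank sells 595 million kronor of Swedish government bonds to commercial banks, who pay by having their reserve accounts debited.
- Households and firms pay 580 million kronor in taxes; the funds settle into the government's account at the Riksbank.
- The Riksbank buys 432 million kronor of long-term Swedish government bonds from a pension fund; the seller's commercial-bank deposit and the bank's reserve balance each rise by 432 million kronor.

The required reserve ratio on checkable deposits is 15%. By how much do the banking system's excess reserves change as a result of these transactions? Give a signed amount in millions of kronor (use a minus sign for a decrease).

OMO sale (to banks) 595 million kronor: reserves −595M, deposits 0.
Government account inflow 580 million kronor: reserves −580M, deposits −580M.
Asset purchase (from non-banks) 432 million kronor: reserves +432M, deposits +432M.
Totals: Δreserves = −743M, Δdeposits = −148M.
Δrequired reserves = 15% × −148M = −22.2M.
Δexcess reserves = Δreserves − Δrequired = −743M − (−22.2M) = -720.8 million.

-720.8 million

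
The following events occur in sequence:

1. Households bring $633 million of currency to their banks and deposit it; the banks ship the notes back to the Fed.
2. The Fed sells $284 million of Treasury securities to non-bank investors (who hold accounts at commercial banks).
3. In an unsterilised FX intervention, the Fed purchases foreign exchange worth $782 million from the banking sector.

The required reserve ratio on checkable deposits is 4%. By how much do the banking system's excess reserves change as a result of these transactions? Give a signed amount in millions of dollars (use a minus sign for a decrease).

Currency deposit $633 million: reserves +$633M, deposits +$633M.
Asset sale (to non-banks) $284 million: reserves −$284M, deposits −$284M.
FX purchase $782 million: reserves +$782M, deposits 0.
Totals: Δreserves = +$1131M, Δdeposits = +$349M.
Δrequired reserves = 4% × +$349M = +$13.96M.
Δexcess reserves = Δreserves − Δrequired = +$1131M − (+$13.96M) = +$1117.04 million.

+$1117.04 million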